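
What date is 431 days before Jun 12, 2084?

April 8, 2083

Counting back 431 days from June 12, 2084.
Going back 12 days from June 12, 2084 reaches the end of the previous month; 431 − 12 = 419 left.
May 2084 has 31 days: 419 − 31 = 388 left.
April 2084 has 30 days: 388 − 30 = 358 left.
March 2084 has 31 days: 358 − 31 = 327 left.
February 2084 has 29 days (2084 is a leap year): 327 − 29 = 298 left.
January 2084 has 31 days: 298 − 31 = 267 left.
December 2083 has 31 days: 267 − 31 = 236 left.
November 2083 has 30 days: 236 − 30 = 206 left.
October 2083 has 31 days: 206 − 31 = 175 left.
September 2083 has 30 days: 175 − 30 = 145 left.
August 2083 has 31 days: 145 − 31 = 114 left.
July 2083 has 31 days: 114 − 31 = 83 left.
June 2083 has 30 days: 83 − 30 = 53 left.
May 2083 has 31 days: 53 − 31 = 22 left.
April 2083 has 30 days; 30 − 22 = 8 → April 8, 2083.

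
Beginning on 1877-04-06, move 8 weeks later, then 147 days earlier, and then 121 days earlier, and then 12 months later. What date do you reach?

Advancing 8 weeks (= 56 days) from April 6, 1877:
April has 30 days, so 30 − 6 = 24 days remain after April 6, 1877; 56 − 24 = 32 left.
May 1877 has 31 days: 32 − 31 = 1 left.
1 day into June 1877 → June 1, 1877.
Going back 147 days from June 1, 1877:
Going back 1 day from June 1, 1877 reaches the end of the previous month; 147 − 1 = 146 left.
May 1877 has 31 days: 146 − 31 = 115 left.
April 1877 has 30 days: 115 − 30 = 85 left.
March 1877 has 31 days: 85 − 31 = 54 left.
February 1877 has 28 days (1877 is not a leap year): 54 − 28 = 26 left.
January 1877 has 31 days; 31 − 26 = 5 → January 5, 1877.
Going back 121 days from January 5, 1877:
Going back 5 days from January 5, 1877 reaches the end of the previous month; 121 − 5 = 116 left.
December 1876 has 31 days: 116 − 31 = 85 left.
November 1876 has 30 days: 85 − 30 = 55 left.
October 1876 has 31 days: 55 − 31 = 24 left.
September 1876 has 30 days; 30 − 24 = 6 → September 6, 1876.
Advancing 12 months from September 6, 1876:
month 9 + 12 = 21, which is month 9 of year 1877 → September 1877.
Day 6 is valid in September, giving September 6, 1877.

September 6, 1877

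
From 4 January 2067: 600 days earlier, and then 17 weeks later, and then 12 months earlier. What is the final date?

Subtracting 600 days from January 4, 2067:
Going back 4 days from January 4, 2067 reaches the end of the previous month; 600 − 4 = 596 left.
December 2066 has 31 days: 596 − 31 = 565 left.
November 2066 has 30 days: 565 − 30 = 535 left.
October 2066 has 31 days: 535 − 31 = 504 left.
September 2066 has 30 days: 504 − 30 = 474 left.
August 2066 has 31 days: 474 − 31 = 443 left.
July 2066 has 31 days: 443 − 31 = 412 left.
June 2066 has 30 days: 412 − 30 = 382 left.
May 2066 has 31 days: 382 − 31 = 351 left.
April 2066 has 30 days: 351 − 30 = 321 left.
March 2066 has 31 days: 321 − 31 = 290 left.
February 2066 has 28 days (2066 is not a leap year): 290 − 28 = 262 left.
January 2066 has 31 days: 262 − 31 = 231 left.
December 2065 has 31 days: 231 − 31 = 200 left.
November 2065 has 30 days: 200 − 30 = 170 left.
October 2065 has 31 days: 170 − 31 = 139 left.
September 2065 has 30 days: 139 − 30 = 109 left.
August 2065 has 31 days: 109 − 31 = 78 left.
July 2065 has 31 days: 78 − 31 = 47 left.
June 2065 has 30 days: 47 − 30 = 17 left.
May 2065 has 31 days; 31 − 17 = 14 → May 14, 2065.
Advancing 17 weeks (= 119 days) from May 14, 2065:
May has 31 days, so 31 − 14 = 17 days remain after May 14, 2065; 119 − 17 = 102 left.
June 2065 has 30 days: 102 − 30 = 72 left.
July 2065 has 31 days: 72 − 31 = 41 left.
August 2065 has 31 days: 41 − 31 = 10 left.
10 days into September 2065 → September 10, 2065.
Subtracting 12 months from September 10, 2065:
month 9 − 12 = -3, which is month 9 of year 2064 → September 2064.
Day 10 is valid in September, giving September 10, 2064.

September 10, 2064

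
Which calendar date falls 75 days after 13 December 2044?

February 26, 2045

Adding 75 days from December 13, 2044.
December has 31 days, so 31 − 13 = 18 days remain after December 13, 2044; 75 − 18 = 57 left.
January 2045 has 31 days: 57 − 31 = 26 left.
26 days into February 2045 → February 26, 2045.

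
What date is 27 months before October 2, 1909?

July 2, 1907

Counting back 27 months from October 2, 1909.
month 10 − 27 = -17, which is month 7 of year 1907 → July 1907.
Day 2 is valid in July, giving July 2, 1907.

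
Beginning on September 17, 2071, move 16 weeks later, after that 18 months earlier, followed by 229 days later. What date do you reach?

February 21, 2071

Adding 16 weeks (= 112 days) from September 17, 2071:
September has 30 days, so 30 − 17 = 13 days remain after September 17, 2071; 112 − 13 = 99 left.
October 2071 has 31 days: 99 − 31 = 68 left.
November 2071 has 30 days: 68 − 30 = 38 left.
December 2071 has 31 days: 38 − 31 = 7 left.
7 days into January 2072 → January 7, 2072.
Subtracting 18 months from January 7, 2072:
month 1 − 18 = -17, which is month 7 of year 2070 → July 2070.
Day 7 is valid in July, giving July 7, 2070.
Adding 229 days from July 7, 2070:
July has 31 days, so 31 − 7 = 24 days remain after July 7, 2070; 229 − 24 = 205 left.
August 2070 has 31 days: 205 − 31 = 174 left.
September 2070 has 30 days: 174 − 30 = 144 left.
October 2070 has 31 days: 144 − 31 = 113 left.
November 2070 has 30 days: 113 − 30 = 83 left.
December 2070 has 31 days: 83 − 31 = 52 left.
January 2071 has 31 days: 52 − 31 = 21 left.
21 days into February 2071 → February 21, 2071.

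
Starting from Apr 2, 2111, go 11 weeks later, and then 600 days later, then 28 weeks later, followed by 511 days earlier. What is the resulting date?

Advancing 11 weeks (= 77 days) from April 2, 2111:
April has 30 days, so 30 − 2 = 28 days remain after April 2, 2111; 77 − 28 = 49 left.
May 2111 has 31 days: 49 − 31 = 18 left.
18 days into June 2111 → June 18, 2111.
Adding 600 days from June 18, 2111:
June has 30 days, so 30 − 18 = 12 days remain after June 18, 2111; 600 − 12 = 588 left.
July 2111 has 31 days: 588 − 31 = 557 left.
August 2111 has 31 days: 557 − 31 = 526 left.
September 2111 has 30 days: 526 − 30 = 496 left.
October 2111 has 31 days: 496 − 31 = 465 left.
November 2111 has 30 days: 465 − 30 = 435 left.
December 2111 has 31 days: 435 − 31 = 404 left.
January 2112 has 31 days: 404 − 31 = 373 left.
February 2112 has 29 days (2112 is a leap year): 373 − 29 = 344 left.
March 2112 has 31 days: 344 − 31 = 313 left.
April 2112 has 30 days: 313 − 30 = 283 left.
May 2112 has 31 days: 283 − 31 = 252 left.
June 2112 has 30 days: 252 − 30 = 222 left.
July 2112 has 31 days: 222 − 31 = 191 left.
August 2112 has 31 days: 191 − 31 = 160 left.
September 2112 has 30 days: 160 − 30 = 130 left.
October 2112 has 31 days: 130 − 31 = 99 left.
November 2112 has 30 days: 99 − 30 = 69 left.
December 2112 has 31 days: 69 − 31 = 38 left.
January 2113 has 31 days: 38 − 31 = 7 left.
7 days into February 2113 → February 7, 2113.
Advancing 28 weeks (= 196 days) from February 7, 2113:
February has 28 days, so 28 − 7 = 21 days remain after February 7, 2113; 196 − 21 = 175 left.
March 2113 has 31 days: 175 − 31 = 144 left.
April 2113 has 30 days: 144 − 30 = 114 left.
May 2113 has 31 days: 114 − 31 = 83 left.
June 2113 has 30 days: 83 − 30 = 53 left.
July 2113 has 31 days: 53 − 31 = 22 left.
22 days into August 2113 → August 22, 2113.
Subtracting 511 days from August 22, 2113:
Going back 22 days from August 22, 2113 reaches the end of the previous month; 511 − 22 = 489 left.
July 2113 has 31 days: 489 − 31 = 458 left.
June 2113 has 30 days: 458 − 30 = 428 left.
May 2113 has 31 days: 428 − 31 = 397 left.
April 2113 has 30 days: 397 − 30 = 367 left.
March 2113 has 31 days: 367 − 31 = 336 left.
February 2113 has 28 days (2113 is not a leap year): 336 − 28 = 308 left.
January 2113 has 31 days: 308 − 31 = 277 left.
December 2112 has 31 days: 277 − 31 = 246 left.
November 2112 has 30 days: 246 − 30 = 216 left.
October 2112 has 31 days: 216 − 31 = 185 left.
September 2112 has 30 days: 185 − 30 = 155 left.
August 2112 has 31 days: 155 − 31 = 124 left.
July 2112 has 31 days: 124 − 31 = 93 left.
June 2112 has 30 days: 93 − 30 = 63 left.
May 2112 has 31 days: 63 − 31 = 32 left.
April 2112 has 30 days: 32 − 30 = 2 left.
March 2112 has 31 days; 31 − 2 = 29 → March 29, 2112.

March 29, 2112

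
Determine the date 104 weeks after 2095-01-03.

Adding 104 weeks = 728 days from January 3, 2095.
January has 31 days, so 31 − 3 = 28 days remain after January 3, 2095; 728 − 28 = 700 left.
February 2095 has 28 days (2095 is not a leap year): 700 − 28 = 672 left.
March 2095 has 31 days: 672 − 31 = 641 left.
April 2095 has 30 days: 641 − 30 = 611 left.
May 2095 has 31 days: 611 − 31 = 580 left.
June 2095 has 30 days: 580 − 30 = 550 left.
July 2095 has 31 days: 550 − 31 = 519 left.
August 2095 has 31 days: 519 − 31 = 488 left.
September 2095 has 30 days: 488 − 30 = 458 left.
October 2095 has 31 days: 458 − 31 = 427 left.
November 2095 has 30 days: 427 − 30 = 397 left.
December 2095 has 31 days: 397 − 31 = 366 left.
January 2096 has 31 days: 366 − 31 = 335 left.
February 2096 has 29 days (2096 is a leap year): 335 − 29 = 306 left.
March 2096 has 31 days: 306 − 31 = 275 left.
April 2096 has 30 days: 275 − 30 = 245 left.
May 2096 has 31 days: 245 − 31 = 214 left.
June 2096 has 30 days: 214 − 30 = 184 left.
July 2096 has 31 days: 184 − 31 = 153 left.
August 2096 has 31 days: 153 − 31 = 122 left.
September 2096 has 30 days: 122 − 30 = 92 left.
October 2096 has 31 days: 92 − 31 = 61 left.
November 2096 has 30 days: 61 − 30 = 31 left.
31 days into December 2096 → December 31, 2096.

December 31, 2096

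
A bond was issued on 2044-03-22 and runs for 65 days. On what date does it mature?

Adding 65 days from March 22, 2044.
March has 31 days, so 31 − 22 = 9 days remain after March 22, 2044; 65 − 9 = 56 left.
April 2044 has 30 days: 56 − 30 = 26 left.
26 days into May 2044 → May 26, 2044.

May 26, 2044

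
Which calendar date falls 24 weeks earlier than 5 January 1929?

July 21, 1928

Going back 24 weeks = 168 days from January 5, 1929.
Going back 5 days from January 5, 1929 reaches the end of the previous month; 168 − 5 = 163 left.
December 1928 has 31 days: 163 − 31 = 132 left.
November 1928 has 30 days: 132 − 30 = 102 left.
October 1928 has 31 days: 102 − 31 = 71 left.
September 1928 has 30 days: 71 − 30 = 41 left.
August 1928 has 31 days: 41 − 31 = 10 left.
July 1928 has 31 days; 31 − 10 = 21 → July 21, 1928.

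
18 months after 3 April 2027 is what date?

October 3, 2028

Advancing 18 months from April 3, 2027.
month 4 + 18 = 22, which is month 10 of year 2028 → October 2028.
Day 3 is valid in October, giving October 3, 2028.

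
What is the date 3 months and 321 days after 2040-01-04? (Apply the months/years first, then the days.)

Advancing 3 months and 321 days from January 4, 2040: first the month/year part, then the days.
month 1 + 3 = 4 → April 2040.
Day 4 is valid in April, giving April 4, 2040.
Now add 321 days from April 4, 2040.
April has 30 days, so 30 − 4 = 26 days remain after April 4, 2040; 321 − 26 = 295 left.
May 2040 has 31 days: 295 − 31 = 264 left.
June 2040 has 30 days: 264 − 30 = 234 left.
July 2040 has 31 days: 234 − 31 = 203 left.
August 2040 has 31 days: 203 − 31 = 172 left.
September 2040 has 30 days: 172 − 30 = 142 left.
October 2040 has 31 days: 142 − 31 = 111 left.
November 2040 has 30 days: 111 − 30 = 81 left.
December 2040 has 31 days: 81 − 31 = 50 left.
January 2041 has 31 days: 50 − 31 = 19 left.
19 days into February 2041 → February 19, 2041.

February 19, 2041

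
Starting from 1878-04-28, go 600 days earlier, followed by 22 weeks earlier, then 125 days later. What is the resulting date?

Subtracting 600 days from April 28, 1878:
Going back 28 days from April 28, 1878 reaches the end of the previous month; 600 − 28 = 572 left.
March 1878 has 31 days: 572 − 31 = 541 left.
February 1878 has 28 days (1878 is not a leap year): 541 − 28 = 513 left.
January 1878 has 31 days: 513 − 31 = 482 left.
December 1877 has 31 days: 482 − 31 = 451 left.
November 1877 has 30 days: 451 − 30 = 421 left.
October 1877 has 31 days: 421 − 31 = 390 left.
September 1877 has 30 days: 390 − 30 = 360 left.
August 1877 has 31 days: 360 − 31 = 329 left.
July 1877 has 31 days: 329 − 31 = 298 left.
June 1877 has 30 days: 298 − 30 = 268 left.
May 1877 has 31 days: 268 − 31 = 237 left.
April 1877 has 30 days: 237 − 30 = 207 left.
March 1877 has 31 days: 207 − 31 = 176 left.
February 1877 has 28 days (1877 is not a leap year): 176 − 28 = 148 left.
January 1877 has 31 days: 148 − 31 = 117 left.
December 1876 has 31 days: 117 − 31 = 86 left.
November 1876 has 30 days: 86 − 30 = 56 left.
October 1876 has 31 days: 56 − 31 = 25 left.
September 1876 has 30 days; 30 − 25 = 5 → September 5, 1876.
Counting back 22 weeks (= 154 days) from September 5, 1876:
Going back 5 days from September 5, 1876 reaches the end of the previous month; 154 − 5 = 149 left.
August 1876 has 31 days: 149 − 31 = 118 left.
July 1876 has 31 days: 118 − 31 = 87 left.
June 1876 has 30 days: 87 − 30 = 57 left.
May 1876 has 31 days: 57 − 31 = 26 left.
April 1876 has 30 days; 30 − 26 = 4 → April 4, 1876.
Counting forward 125 days from April 4, 1876:
April has 30 days, so 30 − 4 = 26 days remain after April 4, 1876; 125 − 26 = 99 left.
May 1876 has 31 days: 99 − 31 = 68 left.
June 1876 has 30 days: 68 − 30 = 38 left.
July 1876 has 31 days: 38 − 31 = 7 left.
7 days into August 1876 → August 7, 1876.

August 7, 1876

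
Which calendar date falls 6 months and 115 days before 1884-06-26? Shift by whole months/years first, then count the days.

Counting back 6 months and 115 days from June 26, 1884: first the month/year part, then the days.
month 6 − 6 = 0, which is month 12 of year 1883 → December 1883.
Day 26 is valid in December, giving December 26, 1883.
Now subtract 115 days from December 26, 1883.
Going back 26 days from December 26, 1883 reaches the end of the previous month; 115 − 26 = 89 left.
November 1883 has 30 days: 89 − 30 = 59 left.
October 1883 has 31 days: 59 − 31 = 28 left.
September 1883 has 30 days; 30 − 28 = 2 → September 2, 1883.

September 2, 1883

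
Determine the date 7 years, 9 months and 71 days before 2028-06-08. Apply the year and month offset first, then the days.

June 29, 2020

Subtracting 7 years, 9 months and 71 days from June 8, 2028: first the month/year part, then the days.
-7 years → 2021; month 6 − 9 = -3, which is month 9 of year 2020 → September 2020.
Day 8 is valid in September, giving September 8, 2020.
Now subtract 71 days from September 8, 2020.
Going back 8 days from September 8, 2020 reaches the end of the previous month; 71 − 8 = 63 left.
August 2020 has 31 days: 63 − 31 = 32 left.
July 2020 has 31 days: 32 − 31 = 1 left.
June 2020 has 30 days; 30 − 1 = 29 → June 29, 2020.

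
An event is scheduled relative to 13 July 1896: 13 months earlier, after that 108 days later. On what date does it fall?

Going back 13 months from July 13, 1896:
month 7 − 13 = -6, which is month 6 of year 1895 → June 1895.
Day 13 is valid in June, giving June 13, 1895.
Advancing 108 days from June 13, 1895:
June has 30 days, so 30 − 13 = 17 days remain after June 13, 1895; 108 − 17 = 91 left.
July 1895 has 31 days: 91 − 31 = 60 left.
August 1895 has 31 days: 60 − 31 = 29 left.
29 days into September 1895 → September 29, 1895.

September 29, 1895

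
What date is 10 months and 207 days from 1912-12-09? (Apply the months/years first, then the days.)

Counting forward 10 months and 207 days from December 9, 1912: first the month/year part, then the days.
month 12 + 10 = 22, which is month 10 of year 1913 → October 1913.
Day 9 is valid in October, giving October 9, 1913.
Now add 207 days from October 9, 1913.
October has 31 days, so 31 − 9 = 22 days remain after October 9, 1913; 207 − 22 = 185 left.
November 1913 has 30 days: 185 − 30 = 155 left.
December 1913 has 31 days: 155 − 31 = 124 left.
January 1914 has 31 days: 124 − 31 = 93 left.
February 1914 has 28 days (1914 is not a leap year): 93 − 28 = 65 left.
March 1914 has 31 days: 65 − 31 = 34 left.
April 1914 has 30 days: 34 − 30 = 4 left.
4 days into May 1914 → May 4, 1914.

May 4, 1914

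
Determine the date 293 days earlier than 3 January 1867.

Going back 293 days from January 3, 1867.
Going back 3 days from January 3, 1867 reaches the end of the previous month; 293 − 3 = 290 left.
December 1866 has 31 days: 290 − 31 = 259 left.
November 1866 has 30 days: 259 − 30 = 229 left.
October 1866 has 31 days: 229 − 31 = 198 left.
September 1866 has 30 days: 198 − 30 = 168 left.
August 1866 has 31 days: 168 − 31 = 137 left.
July 1866 has 31 days: 137 − 31 = 106 left.
June 1866 has 30 days: 106 − 30 = 76 left.
May 1866 has 31 days: 76 − 31 = 45 left.
April 1866 has 30 days: 45 − 30 = 15 left.
March 1866 has 31 days; 31 − 15 = 16 → March 16, 1866.

March 16, 1866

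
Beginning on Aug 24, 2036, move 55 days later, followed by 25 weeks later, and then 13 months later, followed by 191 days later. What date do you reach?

Adding 55 days from August 24, 2036:
August has 31 days, so 31 − 24 = 7 days remain after August 24, 2036; 55 − 7 = 48 left.
September 2036 has 30 days: 48 − 30 = 18 left.
18 days into October 2036 → October 18, 2036.
Advancing 25 weeks (= 175 days) from October 18, 2036:
October has 31 days, so 31 − 18 = 13 days remain after October 18, 2036; 175 − 13 = 162 left.
November 2036 has 30 days: 162 − 30 = 132 left.
December 2036 has 31 days: 132 − 31 = 101 left.
January 2037 has 31 days: 101 − 31 = 70 left.
February 2037 has 28 days (2037 is not a leap year): 70 − 28 = 42 left.
March 2037 has 31 days: 42 − 31 = 11 left.
11 days into April 2037 → April 11, 2037.
Adding 13 months from April 11, 2037:
month 4 + 13 = 17, which is month 5 of year 2038 → May 2038.
Day 11 is valid in May, giving May 11, 2038.
Adding 191 days from May 11, 2038:
May has 31 days, so 31 − 11 = 20 days remain after May 11, 2038; 191 − 20 = 171 left.
June 2038 has 30 days: 171 − 30 = 141 left.
July 2038 has 31 days: 141 − 31 = 110 left.
August 2038 has 31 days: 110 − 31 = 79 left.
September 2038 has 30 days: 79 − 30 = 49 left.
October 2038 has 31 days: 49 − 31 = 18 left.
18 days into November 2038 → November 18, 2038.

November 18, 2038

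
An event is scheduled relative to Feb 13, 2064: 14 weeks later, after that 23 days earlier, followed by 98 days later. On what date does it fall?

August 4, 2064

Counting forward 14 weeks (= 98 days) from February 13, 2064:
February has 29 days, so 29 − 13 = 16 days remain after February 13, 2064; 98 − 16 = 82 left.
March 2064 has 31 days: 82 − 31 = 51 left.
April 2064 has 30 days: 51 − 30 = 21 left.
21 days into May 2064 → May 21, 2064.
Subtracting 23 days from May 21, 2064:
Going back 21 days from May 21, 2064 reaches the end of the previous month; 23 − 21 = 2 left.
April 2064 has 30 days; 30 − 2 = 28 → April 28, 2064.
Advancing 98 days from April 28, 2064:
April has 30 days, so 30 − 28 = 2 days remain after April 28, 2064; 98 − 2 = 96 left.
May 2064 has 31 days: 96 − 31 = 65 left.
June 2064 has 30 days: 65 − 30 = 35 left.
July 2064 has 31 days: 35 − 31 = 4 left.
4 days into August 2064 → August 4, 2064.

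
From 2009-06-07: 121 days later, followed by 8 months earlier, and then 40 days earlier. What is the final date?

December 28, 2008

Adding 121 days from June 7, 2009:
June has 30 days, so 30 − 7 = 23 days remain after June 7, 2009; 121 − 23 = 98 left.
July 2009 has 31 days: 98 − 31 = 67 left.
August 2009 has 31 days: 67 − 31 = 36 left.
September 2009 has 30 days: 36 − 30 = 6 left.
6 days into October 2009 → October 6, 2009.
Subtracting 8 months from October 6, 2009:
month 10 − 8 = 2 → February 2009.
Day 6 is valid in February, giving February 6, 2009.
Going back 40 days from February 6, 2009:
Going back 6 days from February 6, 2009 reaches the end of the previous month; 40 − 6 = 34 left.
January 2009 has 31 days: 34 − 31 = 3 left.
December 2008 has 31 days; 31 − 3 = 28 → December 28, 2008.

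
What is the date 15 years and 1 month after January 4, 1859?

Advancing 15 years and 1 month from January 4, 1859.
+15 years → 1874; month 1 + 1 = 2 → February 1874.
Day 4 is valid in February, giving February 4, 1874.

February 4, 1874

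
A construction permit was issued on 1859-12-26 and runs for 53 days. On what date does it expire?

Adding 53 days from December 26, 1859.
December has 31 days, so 31 − 26 = 5 days remain after December 26, 1859; 53 − 5 = 48 left.
January 1860 has 31 days: 48 − 31 = 17 left.
17 days into February 1860 → February 17, 1860.

February 17, 1860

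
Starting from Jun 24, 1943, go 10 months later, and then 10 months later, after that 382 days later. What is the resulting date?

Adding 10 months from June 24, 1943:
month 6 + 10 = 16, which is month 4 of year 1944 → April 1944.
Day 24 is valid in April, giving April 24, 1944.
Advancing 10 months from April 24, 1944:
month 4 + 10 = 14, which is month 2 of year 1945 → February 1945.
Day 24 is valid in February, giving February 24, 1945.
Adding 382 days from February 24, 1945:
February has 28 days, so 28 − 24 = 4 days remain after February 24, 1945; 382 − 4 = 378 left.
March 1945 has 31 days: 378 − 31 = 347 left.
April 1945 has 30 days: 347 − 30 = 317 left.
May 1945 has 31 days: 317 − 31 = 286 left.
June 1945 has 30 days: 286 − 30 = 256 left.
July 1945 has 31 days: 256 − 31 = 225 left.
August 1945 has 31 days: 225 − 31 = 194 left.
September 1945 has 30 days: 194 − 30 = 164 left.
October 1945 has 31 days: 164 − 31 = 133 left.
November 1945 has 30 days: 133 − 30 = 103 left.
December 1945 has 31 days: 103 − 31 = 72 left.
January 1946 has 31 days: 72 − 31 = 41 left.
February 1946 has 28 days (1946 is not a leap year): 41 − 28 = 13 left.
13 days into March 1946 → March 13, 1946.

March 13, 1946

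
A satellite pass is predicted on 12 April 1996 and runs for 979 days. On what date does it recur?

December 17, 1998

Advancing 979 days from April 12, 1996.
April has 30 days, so 30 − 12 = 18 days remain after April 12, 1996; 979 − 18 = 961 left.
May 1996 has 31 days: 961 − 31 = 930 left.
June 1996 has 30 days: 930 − 30 = 900 left.
July 1996 has 31 days: 900 − 31 = 869 left.
August 1996 has 31 days: 869 − 31 = 838 left.
September 1996 has 30 days: 838 − 30 = 808 left.
October 1996 has 31 days: 808 − 31 = 777 left.
November 1996 has 30 days: 777 − 30 = 747 left.
December 1996 has 31 days: 747 − 31 = 716 left.
January 1997 has 31 days: 716 − 31 = 685 left.
February 1997 has 28 days (1997 is not a leap year): 685 − 28 = 657 left.
March 1997 has 31 days: 657 − 31 = 626 left.
April 1997 has 30 days: 626 − 30 = 596 left.
May 1997 has 31 days: 596 − 31 = 565 left.
June 1997 has 30 days: 565 − 30 = 535 left.
July 1997 has 31 days: 535 − 31 = 504 left.
August 1997 has 31 days: 504 − 31 = 473 left.
September 1997 has 30 days: 473 − 30 = 443 left.
October 1997 has 31 days: 443 − 31 = 412 left.
November 1997 has 30 days: 412 − 30 = 382 left.
December 1997 has 31 days: 382 − 31 = 351 left.
January 1998 has 31 days: 351 − 31 = 320 left.
February 1998 has 28 days (1998 is not a leap year): 320 − 28 = 292 left.
March 1998 has 31 days: 292 − 31 = 261 left.
April 1998 has 30 days: 261 − 30 = 231 left.
May 1998 has 31 days: 231 − 31 = 200 left.
June 1998 has 30 days: 200 − 30 = 170 left.
July 1998 has 31 days: 170 − 31 = 139 left.
August 1998 has 31 days: 139 − 31 = 108 left.
September 1998 has 30 days: 108 − 30 = 78 left.
October 1998 has 31 days: 78 − 31 = 47 left.
November 1998 has 30 days: 47 − 30 = 17 left.
17 days into December 1998 → December 17, 1998.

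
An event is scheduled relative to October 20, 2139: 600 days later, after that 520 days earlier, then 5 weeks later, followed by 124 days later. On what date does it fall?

Adding 600 days from October 20, 2139:
October has 31 days, so 31 − 20 = 11 days remain after October 20, 2139; 600 − 11 = 589 left.
November 2139 has 30 days: 589 − 30 = 559 left.
December 2139 has 31 days: 559 − 31 = 528 left.
January 2140 has 31 days: 528 − 31 = 497 left.
February 2140 has 29 days (2140 is a leap year): 497 − 29 = 468 left.
March 2140 has 31 days: 468 − 31 = 437 left.
April 2140 has 30 days: 437 − 30 = 407 left.
May 2140 has 31 days: 407 − 31 = 376 left.
June 2140 has 30 days: 376 − 30 = 346 left.
July 2140 has 31 days: 346 − 31 = 315 left.
August 2140 has 31 days: 315 − 31 = 284 left.
September 2140 has 30 days: 284 − 30 = 254 left.
October 2140 has 31 days: 254 − 31 = 223 left.
November 2140 has 30 days: 223 − 30 = 193 left.
December 2140 has 31 days: 193 − 31 = 162 left.
January 2141 has 31 days: 162 − 31 = 131 left.
February 2141 has 28 days (2141 is not a leap year): 131 − 28 = 103 left.
March 2141 has 31 days: 103 − 31 = 72 left.
April 2141 has 30 days: 72 − 30 = 42 left.
May 2141 has 31 days: 42 − 31 = 11 left.
11 days into June 2141 → June 11, 2141.
Going back 520 days from June 11, 2141:
Going back 11 days from June 11, 2141 reaches the end of the previous month; 520 − 11 = 509 left.
May 2141 has 31 days: 509 − 31 = 478 left.
April 2141 has 30 days: 478 − 30 = 448 left.
March 2141 has 31 days: 448 − 31 = 417 left.
February 2141 has 28 days (2141 is not a leap year): 417 − 28 = 389 left.
January 2141 has 31 days: 389 − 31 = 358 left.
December 2140 has 31 days: 358 − 31 = 327 left.
November 2140 has 30 days: 327 − 30 = 297 left.
October 2140 has 31 days: 297 − 31 = 266 left.
September 2140 has 30 days: 266 − 30 = 236 left.
August 2140 has 31 days: 236 − 31 = 205 left.
July 2140 has 31 days: 205 − 31 = 174 left.
June 2140 has 30 days: 174 − 30 = 144 left.
May 2140 has 31 days: 144 − 31 = 113 left.
April 2140 has 30 days: 113 − 30 = 83 left.
March 2140 has 31 days: 83 − 31 = 52 left.
February 2140 has 29 days (2140 is a leap year): 52 − 29 = 23 left.
January 2140 has 31 days; 31 − 23 = 8 → January 8, 2140.
Adding 5 weeks (= 35 days) from January 8, 2140:
January has 31 days, so 31 − 8 = 23 days remain after January 8, 2140; 35 − 23 = 12 left.
12 days into February 2140 → February 12, 2140.
Counting forward 124 days from February 12, 2140:
February has 29 days, so 29 − 12 = 17 days remain after February 12, 2140; 124 − 17 = 107 left.
March 2140 has 31 days: 107 − 31 = 76 left.
April 2140 has 30 days: 76 − 30 = 46 left.
May 2140 has 31 days: 46 − 31 = 15 left.
15 days into June 2140 → June 15, 2140.

June 15, 2140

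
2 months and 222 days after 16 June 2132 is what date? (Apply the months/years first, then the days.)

March 26, 2133

Advancing 2 months and 222 days from June 16, 2132: first the month/year part, then the days.
month 6 + 2 = 8 → August 2132.
Day 16 is valid in August, giving August 16, 2132.
Now add 222 days from August 16, 2132.
August has 31 days, so 31 − 16 = 15 days remain after August 16, 2132; 222 − 15 = 207 left.
September 2132 has 30 days: 207 − 30 = 177 left.
October 2132 has 31 days: 177 − 31 = 146 left.
November 2132 has 30 days: 146 − 30 = 116 left.
December 2132 has 31 days: 116 − 31 = 85 left.
January 2133 has 31 days: 85 − 31 = 54 left.
February 2133 has 28 days (2133 is not a leap year): 54 − 28 = 26 left.
26 days into March 2133 → March 26, 2133.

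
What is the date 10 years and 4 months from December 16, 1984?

Counting forward 10 years and 4 months from December 16, 1984.
+10 years → 1994; month 12 + 4 = 16, which is month 4 of year 1995 → April 1995.
Day 16 is valid in April, giving April 16, 1995.

April 16, 1995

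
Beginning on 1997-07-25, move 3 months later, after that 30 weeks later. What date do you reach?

Counting forward 3 months from July 25, 1997:
month 7 + 3 = 10 → October 1997.
Day 25 is valid in October, giving October 25, 1997.
Advancing 30 weeks (= 210 days) from October 25, 1997:
October has 31 days, so 31 − 25 = 6 days remain after October 25, 1997; 210 − 6 = 204 left.
November 1997 has 30 days: 204 − 30 = 174 left.
December 1997 has 31 days: 174 − 31 = 143 left.
January 1998 has 31 days: 143 − 31 = 112 left.
February 1998 has 28 days (1998 is not a leap year): 112 − 28 = 84 left.
March 1998 has 31 days: 84 − 31 = 53 left.
April 1998 has 30 days: 53 − 30 = 23 left.
23 days into May 1998 → May 23, 1998.

May 23, 1998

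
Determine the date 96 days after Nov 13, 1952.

Advancing 96 days from November 13, 1952.
November has 30 days, so 30 − 13 = 17 days remain after November 13, 1952; 96 − 17 = 79 left.
December 1952 has 31 days: 79 − 31 = 48 left.
January 1953 has 31 days: 48 − 31 = 17 left.
17 days into February 1953 → February 17, 1953.

February 17, 1953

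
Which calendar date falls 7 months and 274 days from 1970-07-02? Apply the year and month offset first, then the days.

Counting forward 7 months and 274 days from July 2, 1970: first the month/year part, then the days.
month 7 + 7 = 14, which is month 2 of year 1971 → February 1971.
Day 2 is valid in February, giving February 2, 1971.
Now add 274 days from February 2, 1971.
February has 28 days, so 28 − 2 = 26 days remain after February 2, 1971; 274 − 26 = 248 left.
March 1971 has 31 days: 248 − 31 = 217 left.
April 1971 has 30 days: 217 − 30 = 187 left.
May 1971 has 31 days: 187 − 31 = 156 left.
June 1971 has 30 days: 156 − 30 = 126 left.
July 1971 has 31 days: 126 − 31 = 95 left.
August 1971 has 31 days: 95 − 31 = 64 left.
September 1971 has 30 days: 64 − 30 = 34 left.
October 1971 has 31 days: 34 − 31 = 3 left.
3 days into November 1971 → November 3, 1971.

November 3, 1971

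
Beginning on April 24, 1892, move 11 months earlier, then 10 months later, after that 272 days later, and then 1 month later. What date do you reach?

Going back 11 months from April 24, 1892:
month 4 − 11 = -7, which is month 5 of year 1891 → May 1891.
Day 24 is valid in May, giving May 24, 1891.
Advancing 10 months from May 24, 1891:
month 5 + 10 = 15, which is month 3 of year 1892 → March 1892.
Day 24 is valid in March, giving March 24, 1892.
Advancing 272 days from March 24, 1892:
March has 31 days, so 31 − 24 = 7 days remain after March 24, 1892; 272 − 7 = 265 left.
April 1892 has 30 days: 265 − 30 = 235 left.
May 1892 has 31 days: 235 − 31 = 204 left.
June 1892 has 30 days: 204 − 30 = 174 left.
July 1892 has 31 days: 174 − 31 = 143 left.
August 1892 has 31 days: 143 − 31 = 112 left.
September 1892 has 30 days: 112 − 30 = 82 left.
October 1892 has 31 days: 82 − 31 = 51 left.
November 1892 has 30 days: 51 − 30 = 21 left.
21 days into December 1892 → December 21, 1892.
Advancing 1 month from December 21, 1892:
month 12 + 1 = 13, which is month 1 of year 1893 → January 1893.
Day 21 is valid in January, giving January 21, 1893.

January 21, 1893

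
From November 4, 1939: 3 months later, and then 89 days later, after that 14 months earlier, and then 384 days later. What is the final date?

March 21, 1940

Adding 3 months from November 4, 1939:
month 11 + 3 = 14, which is month 2 of year 1940 → February 1940.
Day 4 is valid in February, giving February 4, 1940.
Advancing 89 days from February 4, 1940:
February has 29 days, so 29 − 4 = 25 days remain after February 4, 1940; 89 − 25 = 64 left.
March 1940 has 31 days: 64 − 31 = 33 left.
April 1940 has 30 days: 33 − 30 = 3 left.
3 days into May 1940 → May 3, 1940.
Going back 14 months from May 3, 1940:
month 5 − 14 = -9, which is month 3 of year 1939 → March 1939.
Day 3 is valid in March, giving March 3, 1939.
Advancing 384 days from March 3, 1939:
March has 31 days, so 31 − 3 = 28 days remain after March 3, 1939; 384 − 28 = 356 left.
April 1939 has 30 days: 356 − 30 = 326 left.
May 1939 has 31 days: 326 − 31 = 295 left.
June 1939 has 30 days: 295 − 30 = 265 left.
July 1939 has 31 days: 265 − 31 = 234 left.
August 1939 has 31 days: 234 − 31 = 203 left.
September 1939 has 30 days: 203 − 30 = 173 left.
October 1939 has 31 days: 173 − 31 = 142 left.
November 1939 has 30 days: 142 − 30 = 112 left.
December 1939 has 31 days: 112 − 31 = 81 left.
January 1940 has 31 days: 81 − 31 = 50 left.
February 1940 has 29 days (1940 is a leap year): 50 − 29 = 21 left.
21 days into March 1940 → March 21, 1940.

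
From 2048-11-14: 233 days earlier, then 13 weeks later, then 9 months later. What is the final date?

Going back 233 days from November 14, 2048:
Going back 14 days from November 14, 2048 reaches the end of the previous month; 233 − 14 = 219 left.
October 2048 has 31 days: 219 − 31 = 188 left.
September 2048 has 30 days: 188 − 30 = 158 left.
August 2048 has 31 days: 158 − 31 = 127 left.
July 2048 has 31 days: 127 − 31 = 96 left.
June 2048 has 30 days: 96 − 30 = 66 left.
May 2048 has 31 days: 66 − 31 = 35 left.
April 2048 has 30 days: 35 − 30 = 5 left.
March 2048 has 31 days; 31 − 5 = 26 → March 26, 2048.
Adding 13 weeks (= 91 days) from March 26, 2048:
March has 31 days, so 31 − 26 = 5 days remain after March 26, 2048; 91 − 5 = 86 left.
April 2048 has 30 days: 86 − 30 = 56 left.
May 2048 has 31 days: 56 − 31 = 25 left.
25 days into June 2048 → June 25, 2048.
Adding 9 months from June 25, 2048:
month 6 + 9 = 15, which is month 3 of year 2049 → March 2049.
Day 25 is valid in March, giving March 25, 2049.

March 25, 2049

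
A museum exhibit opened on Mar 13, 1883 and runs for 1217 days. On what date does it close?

Advancing 1217 days from March 13, 1883.
March has 31 days, so 31 − 13 = 18 days remain after March 13, 1883; 1217 − 18 = 1199 left.
April 1883 has 30 days: 1199 − 30 = 1169 left.
May 1883 has 31 days: 1169 − 31 = 1138 left.
June 1883 has 30 days: 1138 − 30 = 1108 left.
July 1883 has 31 days: 1108 − 31 = 1077 left.
August 1883 has 31 days: 1077 − 31 = 1046 left.
September 1883 has 30 days: 1046 − 30 = 1016 left.
October 1883 has 31 days: 1016 − 31 = 985 left.
November 1883 has 30 days: 985 − 30 = 955 left.
December 1883 has 31 days: 955 − 31 = 924 left.
January 1884 has 31 days: 924 − 31 = 893 left.
February 1884 has 29 days (1884 is a leap year): 893 − 29 = 864 left.
March 1884 has 31 days: 864 − 31 = 833 left.
April 1884 has 30 days: 833 − 30 = 803 left.
May 1884 has 31 days: 803 − 31 = 772 left.
June 1884 has 30 days: 772 − 30 = 742 left.
July 1884 has 31 days: 742 − 31 = 711 left.
August 1884 has 31 days: 711 − 31 = 680 left.
September 1884 has 30 days: 680 − 30 = 650 left.
October 1884 has 31 days: 650 − 31 = 619 left.
November 1884 has 30 days: 619 − 30 = 589 left.
December 1884 has 31 days: 589 − 31 = 558 left.
January 1885 has 31 days: 558 − 31 = 527 left.
February 1885 has 28 days (1885 is not a leap year): 527 − 28 = 499 left.
March 1885 has 31 days: 499 − 31 = 468 left.
April 1885 has 30 days: 468 − 30 = 438 left.
May 1885 has 31 days: 438 − 31 = 407 left.
June 1885 has 30 days: 407 − 30 = 377 left.
July 1885 has 31 days: 377 − 31 = 346 left.
August 1885 has 31 days: 346 − 31 = 315 left.
September 1885 has 30 days: 315 − 30 = 285 left.
October 1885 has 31 days: 285 − 31 = 254 left.
November 1885 has 30 days: 254 − 30 = 224 left.
December 1885 has 31 days: 224 − 31 = 193 left.
January 1886 has 31 days: 193 − 31 = 162 left.
February 1886 has 28 days (1886 is not a leap year): 162 − 28 = 134 left.
March 1886 has 31 days: 134 − 31 = 103 left.
April 1886 has 30 days: 103 − 30 = 73 left.
May 1886 has 31 days: 73 − 31 = 42 left.
June 1886 has 30 days: 42 − 30 = 12 left.
12 days into July 1886 → July 12, 1886.

July 12, 1886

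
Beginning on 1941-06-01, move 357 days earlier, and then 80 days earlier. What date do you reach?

March 21, 1940

Counting back 357 days from June 1, 1941:
Going back 1 day from June 1, 1941 reaches the end of the previous month; 357 − 1 = 356 left.
May 1941 has 31 days: 356 − 31 = 325 left.
April 1941 has 30 days: 325 − 30 = 295 left.
March 1941 has 31 days: 295 − 31 = 264 left.
February 1941 has 28 days (1941 is not a leap year): 264 − 28 = 236 left.
January 1941 has 31 days: 236 − 31 = 205 left.
December 1940 has 31 days: 205 − 31 = 174 left.
November 1940 has 30 days: 174 − 30 = 144 left.
October 1940 has 31 days: 144 − 31 = 113 left.
September 1940 has 30 days: 113 − 30 = 83 left.
August 1940 has 31 days: 83 − 31 = 52 left.
July 1940 has 31 days: 52 − 31 = 21 left.
June 1940 has 30 days; 30 − 21 = 9 → June 9, 1940.
Counting back 80 days from June 9, 1940:
Going back 9 days from June 9, 1940 reaches the end of the previous month; 80 − 9 = 71 left.
May 1940 has 31 days: 71 − 31 = 40 left.
April 1940 has 30 days: 40 − 30 = 10 left.
March 1940 has 31 days; 31 − 10 = 21 → March 21, 1940.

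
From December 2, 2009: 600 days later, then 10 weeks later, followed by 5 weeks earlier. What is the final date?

August 29, 2011

Counting forward 600 days from December 2, 2009:
December has 31 days, so 31 − 2 = 29 days remain after December 2, 2009; 600 − 29 = 571 left.
January 2010 has 31 days: 571 − 31 = 540 left.
February 2010 has 28 days (2010 is not a leap year): 540 − 28 = 512 left.
March 2010 has 31 days: 512 − 31 = 481 left.
April 2010 has 30 days: 481 − 30 = 451 left.
May 2010 has 31 days: 451 − 31 = 420 left.
June 2010 has 30 days: 420 − 30 = 390 left.
July 2010 has 31 days: 390 − 31 = 359 left.
August 2010 has 31 days: 359 − 31 = 328 left.
September 2010 has 30 days: 328 − 30 = 298 left.
October 2010 has 31 days: 298 − 31 = 267 left.
November 2010 has 30 days: 267 − 30 = 237 left.
December 2010 has 31 days: 237 − 31 = 206 left.
January 2011 has 31 days: 206 − 31 = 175 left.
February 2011 has 28 days (2011 is not a leap year): 175 − 28 = 147 left.
March 2011 has 31 days: 147 − 31 = 116 left.
April 2011 has 30 days: 116 − 30 = 86 left.
May 2011 has 31 days: 86 − 31 = 55 left.
June 2011 has 30 days: 55 − 30 = 25 left.
25 days into July 2011 → July 25, 2011.
Adding 10 weeks (= 70 days) from July 25, 2011:
July has 31 days, so 31 − 25 = 6 days remain after July 25, 2011; 70 − 6 = 64 left.
August 2011 has 31 days: 64 − 31 = 33 left.
September 2011 has 30 days: 33 − 30 = 3 left.
3 days into October 2011 → October 3, 2011.
Going back 5 weeks (= 35 days) from October 3, 2011:
Going back 3 days from October 3, 2011 reaches the end of the previous month; 35 − 3 = 32 left.
September 2011 has 30 days: 32 − 30 = 2 left.
August 2011 has 31 days; 31 − 2 = 29 → August 29, 2011.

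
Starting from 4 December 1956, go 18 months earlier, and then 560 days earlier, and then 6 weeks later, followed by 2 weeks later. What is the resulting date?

Going back 18 months from December 4, 1956:
month 12 − 18 = -6, which is month 6 of year 1955 → June 1955.
Day 4 is valid in June, giving June 4, 1955.
Subtracting 560 days from June 4, 1955:
Going back 4 days from June 4, 1955 reaches the end of the previous month; 560 − 4 = 556 left.
May 1955 has 31 days: 556 − 31 = 525 left.
April 1955 has 30 days: 525 − 30 = 495 left.
March 1955 has 31 days: 495 − 31 = 464 left.
February 1955 has 28 days (1955 is not a leap year): 464 − 28 = 436 left.
January 1955 has 31 days: 436 − 31 = 405 left.
December 1954 has 31 days: 405 − 31 = 374 left.
November 1954 has 30 days: 374 − 30 = 344 left.
October 1954 has 31 days: 344 − 31 = 313 left.
September 1954 has 30 days: 313 − 30 = 283 left.
August 1954 has 31 days: 283 − 31 = 252 left.
July 1954 has 31 days: 252 − 31 = 221 left.
June 1954 has 30 days: 221 − 30 = 191 left.
May 1954 has 31 days: 191 − 31 = 160 left.
April 1954 has 30 days: 160 − 30 = 130 left.
March 1954 has 31 days: 130 − 31 = 99 left.
February 1954 has 28 days (1954 is not a leap year): 99 − 28 = 71 left.
January 1954 has 31 days: 71 − 31 = 40 left.
December 1953 has 31 days: 40 − 31 = 9 left.
November 1953 has 30 days; 30 − 9 = 21 → November 21, 1953.
Adding 6 weeks (= 42 days) from November 21, 1953:
November has 30 days, so 30 − 21 = 9 days remain after November 21, 1953; 42 − 9 = 33 left.
December 1953 has 31 days: 33 − 31 = 2 left.
2 days into January 1954 → January 2, 1954.
Adding 2 weeks (= 14 days) from January 2, 1954:
January has 31 days; 2 + 14 = 16, still in January.

January 16, 1954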